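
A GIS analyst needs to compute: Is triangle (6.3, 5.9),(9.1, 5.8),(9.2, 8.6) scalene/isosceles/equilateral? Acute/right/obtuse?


Side lengths squared: AB^2=7.85, BC^2=7.85, CA^2=15.7
Sorted: [7.85, 7.85, 15.7]
By sides: Isosceles, By angles: Right

Isosceles, Right


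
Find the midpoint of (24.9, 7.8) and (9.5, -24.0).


M = ((24.9+9.5)/2, (7.8+(-24))/2)
= (17.2, -8.1)

(17.2, -8.1)


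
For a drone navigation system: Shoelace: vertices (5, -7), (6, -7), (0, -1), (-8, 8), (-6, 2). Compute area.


Shoelace sum: (5*(-7) - 6*(-7)) + (6*(-1) - 0*(-7)) + (0*8 - (-8)*(-1)) + ((-8)*2 - (-6)*8) + ((-6)*(-7) - 5*2)
= 57
Area = |57|/2 = 28.5

28.5


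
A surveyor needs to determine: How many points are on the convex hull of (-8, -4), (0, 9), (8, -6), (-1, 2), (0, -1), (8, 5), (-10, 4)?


Convex hull vertices (CCW): (-10, 4), (-8, -4), (8, -6), (8, 5), (0, 9)
Count = 5

5


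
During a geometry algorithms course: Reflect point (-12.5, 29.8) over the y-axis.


Reflection over y-axis: (x,y) -> (-x,y)
(-12.5, 29.8) -> (12.5, 29.8)

(12.5, 29.8)


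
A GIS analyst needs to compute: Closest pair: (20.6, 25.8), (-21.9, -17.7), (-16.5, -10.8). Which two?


d(P0,P1) = 60.8153, d(P0,P2) = 52.115, d(P1,P2) = 8.7618
Closest: P1 and P2

Closest pair: (-21.9, -17.7) and (-16.5, -10.8), distance = 8.7618


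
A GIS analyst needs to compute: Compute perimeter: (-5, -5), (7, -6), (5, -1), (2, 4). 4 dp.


Sides: (-5, -5)->(7, -6): sqrt(145) = 12.041595, (7, -6)->(5, -1): sqrt(29) = 5.385165, (5, -1)->(2, 4): sqrt(34) = 5.830952, (2, 4)->(-5, -5): sqrt(130) = 11.401754
Sum = 34.659466
Perimeter = 34.6595

34.6595


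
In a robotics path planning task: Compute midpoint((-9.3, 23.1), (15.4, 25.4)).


M = (((-9.3)+15.4)/2, (23.1+25.4)/2)
= (3.05, 24.25)

(3.05, 24.25)


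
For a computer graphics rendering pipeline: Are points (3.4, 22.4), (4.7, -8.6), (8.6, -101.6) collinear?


Cross product: (4.7-3.4)*((-101.6)-22.4) - ((-8.6)-22.4)*(8.6-3.4)
= 0

Yes, collinear


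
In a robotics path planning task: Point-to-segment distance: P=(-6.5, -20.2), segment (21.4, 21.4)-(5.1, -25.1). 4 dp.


Project P onto AB: t = 0.984 (clamped to [0,1])
Closest point on segment: (5.3603, -24.3575)
Distance: 12.5679

12.5679


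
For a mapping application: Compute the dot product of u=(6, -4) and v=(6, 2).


u . v = u_x*v_x + u_y*v_y = 6*6 + (-4)*2
= 36 + (-8) = 28

28


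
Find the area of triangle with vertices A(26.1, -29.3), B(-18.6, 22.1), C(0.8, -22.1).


Area = |x_A(y_B-y_C) + x_B(y_C-y_A) + x_C(y_A-y_B)|/2
= |1153.62 + (-133.92) + (-41.12)|/2
= 978.58/2 = 489.29

489.29


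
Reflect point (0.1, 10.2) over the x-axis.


Reflection over x-axis: (x,y) -> (x,-y)
(0.1, 10.2) -> (0.1, -10.2)

(0.1, -10.2)


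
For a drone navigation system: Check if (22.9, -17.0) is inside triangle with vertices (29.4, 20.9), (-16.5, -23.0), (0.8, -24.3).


Cross products: AB x AP = 1454.26, BC x BP = 155.02, CA x CP = -790.14
All same sign? no

No, outside


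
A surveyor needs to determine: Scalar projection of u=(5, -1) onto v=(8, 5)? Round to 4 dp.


u.v = 35, |v| = sqrt(89) = 9.434
Scalar projection = u.v / |v| = 35 / sqrt(89) = 3.71

3.71


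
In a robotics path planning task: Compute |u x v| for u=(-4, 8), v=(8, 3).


|u x v| = |(-4)*3 - 8*8|
= |(-12) - 64| = 76

76


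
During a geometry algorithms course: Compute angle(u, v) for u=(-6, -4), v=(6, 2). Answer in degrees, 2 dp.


u.v = -44, |u| = sqrt(52) = 7.2111, |v| = sqrt(40) = 6.3246
cos(theta) = u.v/(|u||v|) = -44/sqrt(2080) = -0.964764
theta = acos(-0.964764) = 164.74 degrees

164.74 degrees


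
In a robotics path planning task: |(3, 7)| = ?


|u| = sqrt(3^2 + 7^2) = sqrt(58) = 7.6158

7.6158


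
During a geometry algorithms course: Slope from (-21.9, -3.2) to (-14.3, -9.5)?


slope = (y2-y1)/(x2-x1) = ((-9.5)-(-3.2))/((-14.3)-(-21.9)) = (-6.3)/7.6 = -0.8289

-0.8289


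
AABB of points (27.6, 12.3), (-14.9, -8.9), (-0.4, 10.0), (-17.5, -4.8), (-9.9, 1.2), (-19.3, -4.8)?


x range: [-19.3, 27.6]
y range: [-8.9, 12.3]
Bounding box: (-19.3,-8.9) to (27.6,12.3)

(-19.3,-8.9) to (27.6,12.3)


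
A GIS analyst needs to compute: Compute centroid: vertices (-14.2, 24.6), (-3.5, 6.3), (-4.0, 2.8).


Centroid = ((x_A+x_B+x_C)/3, (y_A+y_B+y_C)/3)
= (((-14.2)+(-3.5)+(-4))/3, (24.6+6.3+2.8)/3)
= (-7.2333, 11.2333)

(-7.2333, 11.2333)


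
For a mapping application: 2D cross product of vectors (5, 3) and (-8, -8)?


u x v = u_x*v_y - u_y*v_x = 5*(-8) - 3*(-8)
= (-40) - (-24) = -16

-16


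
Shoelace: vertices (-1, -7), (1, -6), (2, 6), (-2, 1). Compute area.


Shoelace sum: ((-1)*(-6) - 1*(-7)) + (1*6 - 2*(-6)) + (2*1 - (-2)*6) + ((-2)*(-7) - (-1)*1)
= 60
Area = |60|/2 = 30

30


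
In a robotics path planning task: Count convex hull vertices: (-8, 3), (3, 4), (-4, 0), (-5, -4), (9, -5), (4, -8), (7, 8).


Convex hull vertices (CCW): (-8, 3), (-5, -4), (4, -8), (9, -5), (7, 8)
Count = 5

5


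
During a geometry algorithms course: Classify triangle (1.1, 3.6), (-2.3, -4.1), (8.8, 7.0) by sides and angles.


Side lengths squared: AB^2=70.85, BC^2=246.42, CA^2=70.85
Sorted: [70.85, 70.85, 246.42]
By sides: Isosceles, By angles: Obtuse

Isosceles, Obtuse


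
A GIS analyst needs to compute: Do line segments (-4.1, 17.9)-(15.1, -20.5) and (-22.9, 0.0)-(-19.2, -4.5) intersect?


Cross products: d1=150.83, d2=95.15, d3=-1065.6, d4=-1009.92
d1*d2 < 0 and d3*d4 < 0? no

No, they don't intersect


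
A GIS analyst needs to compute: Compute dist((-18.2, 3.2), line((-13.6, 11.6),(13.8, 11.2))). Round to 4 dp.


|cross product| = 232
|line direction| = sqrt(750.92) = 27.4029
Distance = 232/sqrt(750.92) = 8.4663

8.4663


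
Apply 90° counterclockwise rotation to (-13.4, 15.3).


90° CCW: (x,y) -> (-y, x)
(-13.4,15.3) -> (-15.3, -13.4)

(-15.3, -13.4)


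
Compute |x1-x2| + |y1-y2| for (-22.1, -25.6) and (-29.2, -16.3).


|(-22.1)-(-29.2)| + |(-25.6)-(-16.3)| = 7.1 + 9.3 = 16.4

16.4


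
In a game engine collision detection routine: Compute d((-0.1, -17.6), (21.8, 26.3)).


dx=21.9, dy=43.9
d^2 = 21.9^2 + 43.9^2 = 2406.82
d = sqrt(2406.82) = 49.0594

49.0594


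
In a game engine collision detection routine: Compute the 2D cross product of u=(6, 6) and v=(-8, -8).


u x v = u_x*v_y - u_y*v_x = 6*(-8) - 6*(-8)
= (-48) - (-48) = 0

0


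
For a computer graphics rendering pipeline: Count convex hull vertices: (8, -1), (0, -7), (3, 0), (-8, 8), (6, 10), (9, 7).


Convex hull vertices (CCW): (-8, 8), (0, -7), (8, -1), (9, 7), (6, 10)
Count = 5

5


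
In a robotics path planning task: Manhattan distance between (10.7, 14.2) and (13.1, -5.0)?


|10.7-13.1| + |14.2-(-5)| = 2.4 + 19.2 = 21.6

21.6


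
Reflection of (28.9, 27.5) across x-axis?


Reflection over x-axis: (x,y) -> (x,-y)
(28.9, 27.5) -> (28.9, -27.5)

(28.9, -27.5)


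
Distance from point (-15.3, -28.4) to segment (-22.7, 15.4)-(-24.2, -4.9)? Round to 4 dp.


Project P onto AB: t = 1 (clamped to [0,1])
Closest point on segment: (-24.2, -4.9)
Distance: 25.1289

25.1289


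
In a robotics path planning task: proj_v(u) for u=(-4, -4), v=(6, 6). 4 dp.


u.v = -48, |v| = sqrt(72) = 8.4853
Scalar projection = u.v / |v| = -48 / sqrt(72) = -5.6569

-5.6569


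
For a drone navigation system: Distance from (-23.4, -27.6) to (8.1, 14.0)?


dx=31.5, dy=41.6
d^2 = 31.5^2 + 41.6^2 = 2722.81
d = sqrt(2722.81) = 52.1806

52.1806


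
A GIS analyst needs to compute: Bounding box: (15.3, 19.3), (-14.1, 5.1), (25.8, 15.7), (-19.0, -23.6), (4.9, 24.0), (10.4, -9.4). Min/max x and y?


x range: [-19, 25.8]
y range: [-23.6, 24]
Bounding box: (-19,-23.6) to (25.8,24)

(-19,-23.6) to (25.8,24)


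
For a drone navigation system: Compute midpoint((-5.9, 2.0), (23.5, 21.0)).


M = (((-5.9)+23.5)/2, (2+21)/2)
= (8.8, 11.5)

(8.8, 11.5)


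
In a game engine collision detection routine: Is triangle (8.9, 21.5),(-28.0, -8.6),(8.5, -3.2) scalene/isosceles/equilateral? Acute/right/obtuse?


Side lengths squared: AB^2=2267.62, BC^2=1361.41, CA^2=610.25
Sorted: [610.25, 1361.41, 2267.62]
By sides: Scalene, By angles: Obtuse

Scalene, Obtuse


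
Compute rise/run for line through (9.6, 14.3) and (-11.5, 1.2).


slope = (y2-y1)/(x2-x1) = (1.2-14.3)/((-11.5)-9.6) = (-13.1)/(-21.1) = 0.6209

0.6209


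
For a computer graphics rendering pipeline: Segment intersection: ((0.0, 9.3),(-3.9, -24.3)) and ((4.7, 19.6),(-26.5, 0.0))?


Cross products: d1=229.24, d2=1201.12, d3=117.75, d4=-854.13
d1*d2 < 0 and d3*d4 < 0? no

No, they don't intersect


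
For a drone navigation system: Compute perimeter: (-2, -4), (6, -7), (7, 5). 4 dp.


Sides: (-2, -4)->(6, -7): sqrt(73) = 8.544004, (6, -7)->(7, 5): sqrt(145) = 12.041595, (7, 5)->(-2, -4): sqrt(162) = 12.727922
Sum = 33.313521
Perimeter = 33.3135

33.3135


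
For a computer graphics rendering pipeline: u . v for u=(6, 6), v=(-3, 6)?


u . v = u_x*v_x + u_y*v_y = 6*(-3) + 6*6
= (-18) + 36 = 18

18


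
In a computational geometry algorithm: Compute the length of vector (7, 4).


|u| = sqrt(7^2 + 4^2) = sqrt(65) = 8.0623

8.0623


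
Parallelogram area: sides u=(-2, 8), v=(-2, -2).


|u x v| = |(-2)*(-2) - 8*(-2)|
= |4 - (-16)| = 20

20


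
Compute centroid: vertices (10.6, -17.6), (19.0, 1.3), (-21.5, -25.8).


Centroid = ((x_A+x_B+x_C)/3, (y_A+y_B+y_C)/3)
= ((10.6+19+(-21.5))/3, ((-17.6)+1.3+(-25.8))/3)
= (2.7, -14.0333)

(2.7, -14.0333)


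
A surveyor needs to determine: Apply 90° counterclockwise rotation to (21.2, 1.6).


90° CCW: (x,y) -> (-y, x)
(21.2,1.6) -> (-1.6, 21.2)

(-1.6, 21.2)


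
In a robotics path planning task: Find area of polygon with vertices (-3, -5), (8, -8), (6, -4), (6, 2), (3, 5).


Shoelace sum: ((-3)*(-8) - 8*(-5)) + (8*(-4) - 6*(-8)) + (6*2 - 6*(-4)) + (6*5 - 3*2) + (3*(-5) - (-3)*5)
= 140
Area = |140|/2 = 70

70


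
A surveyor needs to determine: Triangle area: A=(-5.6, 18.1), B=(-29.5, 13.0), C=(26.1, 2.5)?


Area = |x_A(y_B-y_C) + x_B(y_C-y_A) + x_C(y_A-y_B)|/2
= |(-58.8) + 460.2 + 133.11|/2
= 534.51/2 = 267.255

267.255


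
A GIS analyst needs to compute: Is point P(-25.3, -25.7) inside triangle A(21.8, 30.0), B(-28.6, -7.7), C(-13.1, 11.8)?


Cross products: AB x AP = 1031.61, BC x BP = -343.35, CA x CP = -1086.71
All same sign? no

No, outside


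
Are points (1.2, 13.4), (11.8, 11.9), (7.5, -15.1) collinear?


Cross product: (11.8-1.2)*((-15.1)-13.4) - (11.9-13.4)*(7.5-1.2)
= -292.65

No, not collinear


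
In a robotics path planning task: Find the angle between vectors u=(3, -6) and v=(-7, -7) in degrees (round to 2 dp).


u.v = 21, |u| = sqrt(45) = 6.7082, |v| = sqrt(98) = 9.8995
cos(theta) = u.v/(|u||v|) = 21/sqrt(4410) = 0.316228
theta = acos(0.316228) = 71.57 degrees

71.57 degrees


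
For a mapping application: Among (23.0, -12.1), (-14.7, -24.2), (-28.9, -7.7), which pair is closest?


d(P0,P1) = 39.5942, d(P0,P2) = 52.0862, d(P1,P2) = 21.769
Closest: P1 and P2

Closest pair: (-14.7, -24.2) and (-28.9, -7.7), distance = 21.769


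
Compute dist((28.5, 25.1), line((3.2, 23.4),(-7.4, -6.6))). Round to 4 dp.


|cross product| = 740.98
|line direction| = sqrt(1012.36) = 31.8176
Distance = 740.98/sqrt(1012.36) = 23.2884

23.2884


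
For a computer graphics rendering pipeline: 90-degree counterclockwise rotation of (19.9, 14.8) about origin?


90° CCW: (x,y) -> (-y, x)
(19.9,14.8) -> (-14.8, 19.9)

(-14.8, 19.9)


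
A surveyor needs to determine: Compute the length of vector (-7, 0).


|u| = sqrt((-7)^2 + 0^2) = sqrt(49) = 7

7


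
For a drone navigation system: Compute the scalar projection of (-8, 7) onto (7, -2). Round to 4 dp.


u.v = -70, |v| = sqrt(53) = 7.2801
Scalar projection = u.v / |v| = -70 / sqrt(53) = -9.6152

-9.6152


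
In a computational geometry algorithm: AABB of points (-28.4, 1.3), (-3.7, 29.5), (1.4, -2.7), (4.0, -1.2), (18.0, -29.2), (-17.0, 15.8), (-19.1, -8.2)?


x range: [-28.4, 18]
y range: [-29.2, 29.5]
Bounding box: (-28.4,-29.2) to (18,29.5)

(-28.4,-29.2) to (18,29.5)


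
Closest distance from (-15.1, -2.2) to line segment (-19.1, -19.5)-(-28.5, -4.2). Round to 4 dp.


Project P onto AB: t = 0.7043 (clamped to [0,1])
Closest point on segment: (-25.7201, -8.7248)
Distance: 12.4643

12.4643


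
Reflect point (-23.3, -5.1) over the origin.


Reflection over origin: (x,y) -> (-x,-y)
(-23.3, -5.1) -> (23.3, 5.1)

(23.3, 5.1)


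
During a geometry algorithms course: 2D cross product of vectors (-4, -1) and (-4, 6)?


u x v = u_x*v_y - u_y*v_x = (-4)*6 - (-1)*(-4)
= (-24) - 4 = -28

-28


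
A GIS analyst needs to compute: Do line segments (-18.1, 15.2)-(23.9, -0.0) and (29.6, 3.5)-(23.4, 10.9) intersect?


Cross products: d1=280.44, d2=63.88, d3=233.64, d4=450.2
d1*d2 < 0 and d3*d4 < 0? no

No, they don't intersect


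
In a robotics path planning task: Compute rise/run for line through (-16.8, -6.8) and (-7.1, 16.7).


slope = (y2-y1)/(x2-x1) = (16.7-(-6.8))/((-7.1)-(-16.8)) = 23.5/9.7 = 2.4227

2.4227


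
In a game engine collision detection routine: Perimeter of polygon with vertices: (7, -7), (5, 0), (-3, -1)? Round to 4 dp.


Sides: (7, -7)->(5, 0): sqrt(53) = 7.28011, (5, 0)->(-3, -1): sqrt(65) = 8.062258, (-3, -1)->(7, -7): sqrt(136) = 11.661904
Sum = 27.004272
Perimeter = 27.0043

27.0043


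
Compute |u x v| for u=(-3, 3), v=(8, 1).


|u x v| = |(-3)*1 - 3*8|
= |(-3) - 24| = 27

27


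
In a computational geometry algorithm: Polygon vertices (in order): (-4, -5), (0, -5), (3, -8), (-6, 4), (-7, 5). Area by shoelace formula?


Shoelace sum: ((-4)*(-5) - 0*(-5)) + (0*(-8) - 3*(-5)) + (3*4 - (-6)*(-8)) + ((-6)*5 - (-7)*4) + ((-7)*(-5) - (-4)*5)
= 52
Area = |52|/2 = 26

26


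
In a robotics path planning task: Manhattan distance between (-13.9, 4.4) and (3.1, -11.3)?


|(-13.9)-3.1| + |4.4-(-11.3)| = 17 + 15.7 = 32.7

32.7


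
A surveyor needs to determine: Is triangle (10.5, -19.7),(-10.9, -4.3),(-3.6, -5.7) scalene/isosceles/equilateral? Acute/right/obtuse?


Side lengths squared: AB^2=695.12, BC^2=55.25, CA^2=394.81
Sorted: [55.25, 394.81, 695.12]
By sides: Scalene, By angles: Obtuse

Scalene, Obtuse


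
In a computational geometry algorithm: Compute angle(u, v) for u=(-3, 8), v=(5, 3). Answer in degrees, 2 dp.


u.v = 9, |u| = sqrt(73) = 8.544, |v| = sqrt(34) = 5.831
cos(theta) = u.v/(|u||v|) = 9/sqrt(2482) = 0.180652
theta = acos(0.180652) = 79.59 degrees

79.59 degrees


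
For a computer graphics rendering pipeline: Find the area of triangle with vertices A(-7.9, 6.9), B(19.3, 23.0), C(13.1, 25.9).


Area = |x_A(y_B-y_C) + x_B(y_C-y_A) + x_C(y_A-y_B)|/2
= |22.91 + 366.7 + (-210.91)|/2
= 178.7/2 = 89.35

89.35


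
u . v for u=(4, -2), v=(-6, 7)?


u . v = u_x*v_x + u_y*v_y = 4*(-6) + (-2)*7
= (-24) + (-14) = -38

-38


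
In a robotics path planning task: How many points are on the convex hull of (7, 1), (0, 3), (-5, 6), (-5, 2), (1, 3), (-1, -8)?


Convex hull vertices (CCW): (-5, 2), (-1, -8), (7, 1), (-5, 6)
Count = 4

4


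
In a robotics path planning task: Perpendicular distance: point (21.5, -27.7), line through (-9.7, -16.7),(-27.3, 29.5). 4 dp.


|cross product| = 1247.84
|line direction| = sqrt(2444.2) = 49.4389
Distance = 1247.84/sqrt(2444.2) = 25.2401

25.2401


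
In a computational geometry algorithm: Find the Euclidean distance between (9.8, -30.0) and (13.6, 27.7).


dx=3.8, dy=57.7
d^2 = 3.8^2 + 57.7^2 = 3343.73
d = sqrt(3343.73) = 57.825

57.825


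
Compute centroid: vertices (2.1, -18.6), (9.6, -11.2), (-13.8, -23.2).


Centroid = ((x_A+x_B+x_C)/3, (y_A+y_B+y_C)/3)
= ((2.1+9.6+(-13.8))/3, ((-18.6)+(-11.2)+(-23.2))/3)
= (-0.7, -17.6667)

(-0.7, -17.6667)


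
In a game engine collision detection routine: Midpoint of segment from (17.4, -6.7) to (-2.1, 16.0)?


M = ((17.4+(-2.1))/2, ((-6.7)+16)/2)
= (7.65, 4.65)

(7.65, 4.65)


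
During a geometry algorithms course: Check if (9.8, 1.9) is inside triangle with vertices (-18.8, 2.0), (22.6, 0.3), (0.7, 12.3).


Cross products: AB x AP = 44.48, BC x BP = 118.56, CA x CP = 296.53
All same sign? yes

Yes, inside


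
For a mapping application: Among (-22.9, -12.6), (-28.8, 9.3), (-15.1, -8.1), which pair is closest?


d(P0,P1) = 22.6808, d(P0,P2) = 9.005, d(P1,P2) = 22.1461
Closest: P0 and P2

Closest pair: (-22.9, -12.6) and (-15.1, -8.1), distance = 9.005


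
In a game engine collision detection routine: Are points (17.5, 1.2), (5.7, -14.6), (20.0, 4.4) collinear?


Cross product: (5.7-17.5)*(4.4-1.2) - ((-14.6)-1.2)*(20-17.5)
= 1.74

No, not collinear


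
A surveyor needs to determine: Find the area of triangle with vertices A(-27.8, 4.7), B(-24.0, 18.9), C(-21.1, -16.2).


Area = |x_A(y_B-y_C) + x_B(y_C-y_A) + x_C(y_A-y_B)|/2
= |(-975.78) + 501.6 + 299.62|/2
= 174.56/2 = 87.28

87.28


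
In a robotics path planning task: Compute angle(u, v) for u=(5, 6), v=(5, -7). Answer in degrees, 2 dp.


u.v = -17, |u| = sqrt(61) = 7.8102, |v| = sqrt(74) = 8.6023
cos(theta) = u.v/(|u||v|) = -17/sqrt(4514) = -0.253028
theta = acos(-0.253028) = 104.66 degrees

104.66 degrees


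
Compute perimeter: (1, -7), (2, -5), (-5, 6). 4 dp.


Sides: (1, -7)->(2, -5): sqrt(5) = 2.236068, (2, -5)->(-5, 6): sqrt(170) = 13.038405, (-5, 6)->(1, -7): sqrt(205) = 14.317821
Sum = 29.592294
Perimeter = 29.5923

29.5923


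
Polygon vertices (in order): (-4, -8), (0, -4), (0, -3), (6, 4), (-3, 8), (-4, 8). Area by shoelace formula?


Shoelace sum: ((-4)*(-4) - 0*(-8)) + (0*(-3) - 0*(-4)) + (0*4 - 6*(-3)) + (6*8 - (-3)*4) + ((-3)*8 - (-4)*8) + ((-4)*(-8) - (-4)*8)
= 166
Area = |166|/2 = 83

83


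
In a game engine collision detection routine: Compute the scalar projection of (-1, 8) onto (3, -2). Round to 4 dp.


u.v = -19, |v| = sqrt(13) = 3.6056
Scalar projection = u.v / |v| = -19 / sqrt(13) = -5.2697

-5.2697


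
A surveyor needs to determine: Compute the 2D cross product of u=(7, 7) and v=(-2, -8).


u x v = u_x*v_y - u_y*v_x = 7*(-8) - 7*(-2)
= (-56) - (-14) = -42

-42


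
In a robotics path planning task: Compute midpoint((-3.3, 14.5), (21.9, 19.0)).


M = (((-3.3)+21.9)/2, (14.5+19)/2)
= (9.3, 16.75)

(9.3, 16.75)


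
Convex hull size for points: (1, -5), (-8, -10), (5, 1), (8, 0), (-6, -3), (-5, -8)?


Convex hull vertices (CCW): (-8, -10), (1, -5), (8, 0), (5, 1), (-6, -3)
Count = 5

5


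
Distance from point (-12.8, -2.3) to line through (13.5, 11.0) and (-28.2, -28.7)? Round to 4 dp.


|cross product| = 489.5
|line direction| = sqrt(3314.98) = 57.5759
Distance = 489.5/sqrt(3314.98) = 8.5018

8.5018


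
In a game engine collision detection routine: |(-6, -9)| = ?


|u| = sqrt((-6)^2 + (-9)^2) = sqrt(117) = 10.8167

10.8167


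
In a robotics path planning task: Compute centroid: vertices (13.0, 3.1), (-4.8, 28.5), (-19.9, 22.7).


Centroid = ((x_A+x_B+x_C)/3, (y_A+y_B+y_C)/3)
= ((13+(-4.8)+(-19.9))/3, (3.1+28.5+22.7)/3)
= (-3.9, 18.1)

(-3.9, 18.1)


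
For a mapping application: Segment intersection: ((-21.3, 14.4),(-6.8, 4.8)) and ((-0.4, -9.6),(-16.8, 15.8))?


Cross products: d1=137.26, d2=-73.6, d3=-147.36, d4=63.5
d1*d2 < 0 and d3*d4 < 0? yes

Yes, they intersect


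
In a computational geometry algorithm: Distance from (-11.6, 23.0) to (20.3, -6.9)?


dx=31.9, dy=-29.9
d^2 = 31.9^2 + (-29.9)^2 = 1911.62
d = sqrt(1911.62) = 43.7221

43.7221


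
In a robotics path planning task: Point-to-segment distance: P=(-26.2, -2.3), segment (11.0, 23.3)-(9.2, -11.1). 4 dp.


Project P onto AB: t = 0.7986 (clamped to [0,1])
Closest point on segment: (9.5625, -4.1713)
Distance: 35.8115

35.8115


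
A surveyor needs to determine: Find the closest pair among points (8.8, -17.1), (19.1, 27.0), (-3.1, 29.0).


d(P0,P1) = 45.2869, d(P0,P2) = 47.6111, d(P1,P2) = 22.2899
Closest: P1 and P2

Closest pair: (19.1, 27.0) and (-3.1, 29.0), distance = 22.2899


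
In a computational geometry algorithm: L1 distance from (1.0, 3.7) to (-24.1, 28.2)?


|1-(-24.1)| + |3.7-28.2| = 25.1 + 24.5 = 49.6

49.6


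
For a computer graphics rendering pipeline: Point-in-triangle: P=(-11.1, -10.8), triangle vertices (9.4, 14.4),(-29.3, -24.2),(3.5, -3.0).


Cross products: AB x AP = 183.94, BC x BP = 53.68, CA x CP = 208.02
All same sign? yes

Yes, inside


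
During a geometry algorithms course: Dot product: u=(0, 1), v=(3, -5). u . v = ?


u . v = u_x*v_x + u_y*v_y = 0*3 + 1*(-5)
= 0 + (-5) = -5

-5


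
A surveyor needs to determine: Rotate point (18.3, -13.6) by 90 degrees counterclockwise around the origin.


90° CCW: (x,y) -> (-y, x)
(18.3,-13.6) -> (13.6, 18.3)

(13.6, 18.3)


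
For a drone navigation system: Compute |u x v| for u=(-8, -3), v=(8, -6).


|u x v| = |(-8)*(-6) - (-3)*8|
= |48 - (-24)| = 72

72


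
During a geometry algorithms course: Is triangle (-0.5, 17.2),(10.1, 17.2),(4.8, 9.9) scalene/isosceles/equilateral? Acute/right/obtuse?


Side lengths squared: AB^2=112.36, BC^2=81.38, CA^2=81.38
Sorted: [81.38, 81.38, 112.36]
By sides: Isosceles, By angles: Acute

Isosceles, Acute


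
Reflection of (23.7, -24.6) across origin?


Reflection over origin: (x,y) -> (-x,-y)
(23.7, -24.6) -> (-23.7, 24.6)

(-23.7, 24.6)


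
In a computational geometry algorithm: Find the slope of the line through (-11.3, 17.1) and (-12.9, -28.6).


slope = (y2-y1)/(x2-x1) = ((-28.6)-17.1)/((-12.9)-(-11.3)) = (-45.7)/(-1.6) = 28.5625

28.5625


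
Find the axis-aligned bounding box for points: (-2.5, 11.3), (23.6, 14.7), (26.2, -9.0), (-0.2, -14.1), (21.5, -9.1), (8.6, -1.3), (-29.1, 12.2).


x range: [-29.1, 26.2]
y range: [-14.1, 14.7]
Bounding box: (-29.1,-14.1) to (26.2,14.7)

(-29.1,-14.1) to (26.2,14.7)


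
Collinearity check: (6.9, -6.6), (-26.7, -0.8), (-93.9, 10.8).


Cross product: ((-26.7)-6.9)*(10.8-(-6.6)) - ((-0.8)-(-6.6))*((-93.9)-6.9)
= 0

Yes, collinear


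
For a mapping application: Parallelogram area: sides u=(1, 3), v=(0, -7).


|u x v| = |1*(-7) - 3*0|
= |(-7) - 0| = 7

7


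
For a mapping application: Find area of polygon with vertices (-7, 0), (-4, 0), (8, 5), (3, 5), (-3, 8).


Shoelace sum: ((-7)*0 - (-4)*0) + ((-4)*5 - 8*0) + (8*5 - 3*5) + (3*8 - (-3)*5) + ((-3)*0 - (-7)*8)
= 100
Area = |100|/2 = 50

50


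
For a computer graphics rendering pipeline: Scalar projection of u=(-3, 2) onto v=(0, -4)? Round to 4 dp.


u.v = -8, |v| = sqrt(16) = 4
Scalar projection = u.v / |v| = -8 / sqrt(16) = -2

-2


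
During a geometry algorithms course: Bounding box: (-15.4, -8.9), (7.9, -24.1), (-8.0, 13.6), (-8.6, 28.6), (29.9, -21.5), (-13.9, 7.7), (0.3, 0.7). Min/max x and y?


x range: [-15.4, 29.9]
y range: [-24.1, 28.6]
Bounding box: (-15.4,-24.1) to (29.9,28.6)

(-15.4,-24.1) to (29.9,28.6)


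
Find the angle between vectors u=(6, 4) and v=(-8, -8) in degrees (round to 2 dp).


u.v = -80, |u| = sqrt(52) = 7.2111, |v| = sqrt(128) = 11.3137
cos(theta) = u.v/(|u||v|) = -80/sqrt(6656) = -0.980581
theta = acos(-0.980581) = 168.69 degrees

168.69 degrees


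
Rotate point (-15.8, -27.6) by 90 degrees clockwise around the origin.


90° CW: (x,y) -> (y, -x)
(-15.8,-27.6) -> (-27.6, 15.8)

(-27.6, 15.8)


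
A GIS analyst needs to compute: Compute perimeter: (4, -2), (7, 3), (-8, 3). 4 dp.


Sides: (4, -2)->(7, 3): sqrt(34) = 5.830952, (7, 3)->(-8, 3): sqrt(225) = 15, (-8, 3)->(4, -2): sqrt(169) = 13
Sum = 33.830952
Perimeter = 33.831

33.831


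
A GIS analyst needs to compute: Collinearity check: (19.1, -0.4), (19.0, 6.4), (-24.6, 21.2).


Cross product: (19-19.1)*(21.2-(-0.4)) - (6.4-(-0.4))*((-24.6)-19.1)
= 295

No, not collinear


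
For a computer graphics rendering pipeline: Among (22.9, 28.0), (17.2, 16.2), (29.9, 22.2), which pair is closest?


d(P0,P1) = 13.1046, d(P0,P2) = 9.0907, d(P1,P2) = 14.046
Closest: P0 and P2

Closest pair: (22.9, 28.0) and (29.9, 22.2), distance = 9.0907


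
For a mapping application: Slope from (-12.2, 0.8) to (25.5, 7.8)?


slope = (y2-y1)/(x2-x1) = (7.8-0.8)/(25.5-(-12.2)) = 7/37.7 = 0.1857

0.1857


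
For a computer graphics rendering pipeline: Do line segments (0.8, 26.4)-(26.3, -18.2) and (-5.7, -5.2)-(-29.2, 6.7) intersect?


Cross products: d1=-819.95, d2=-75.3, d3=-1095.7, d4=-1840.35
d1*d2 < 0 and d3*d4 < 0? no

No, they don't intersect


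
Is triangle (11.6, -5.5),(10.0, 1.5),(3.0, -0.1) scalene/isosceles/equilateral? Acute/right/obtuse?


Side lengths squared: AB^2=51.56, BC^2=51.56, CA^2=103.12
Sorted: [51.56, 51.56, 103.12]
By sides: Isosceles, By angles: Right

Isosceles, Right


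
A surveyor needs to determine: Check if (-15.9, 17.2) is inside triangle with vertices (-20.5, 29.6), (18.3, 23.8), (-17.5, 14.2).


Cross products: AB x AP = -454.44, BC x BP = -92.04, CA x CP = -33.64
All same sign? yes

Yes, inside


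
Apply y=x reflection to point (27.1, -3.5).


Reflection over y=x: (x,y) -> (y,x)
(27.1, -3.5) -> (-3.5, 27.1)

(-3.5, 27.1)


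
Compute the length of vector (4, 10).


|u| = sqrt(4^2 + 10^2) = sqrt(116) = 10.7703

10.7703


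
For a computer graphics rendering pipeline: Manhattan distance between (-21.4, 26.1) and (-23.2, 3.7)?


|(-21.4)-(-23.2)| + |26.1-3.7| = 1.8 + 22.4 = 24.2

24.2


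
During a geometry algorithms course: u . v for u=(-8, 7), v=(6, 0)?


u . v = u_x*v_x + u_y*v_y = (-8)*6 + 7*0
= (-48) + 0 = -48

-48


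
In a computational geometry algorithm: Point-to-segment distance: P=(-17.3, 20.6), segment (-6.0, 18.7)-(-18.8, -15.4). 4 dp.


Project P onto AB: t = 0.0602 (clamped to [0,1])
Closest point on segment: (-6.7704, 16.6475)
Distance: 11.247

11.247


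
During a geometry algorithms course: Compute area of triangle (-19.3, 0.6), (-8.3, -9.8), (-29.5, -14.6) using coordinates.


Area = |x_A(y_B-y_C) + x_B(y_C-y_A) + x_C(y_A-y_B)|/2
= |(-92.64) + 126.16 + (-306.8)|/2
= 273.28/2 = 136.64

136.64


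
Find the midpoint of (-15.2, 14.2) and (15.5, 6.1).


M = (((-15.2)+15.5)/2, (14.2+6.1)/2)
= (0.15, 10.15)

(0.15, 10.15)


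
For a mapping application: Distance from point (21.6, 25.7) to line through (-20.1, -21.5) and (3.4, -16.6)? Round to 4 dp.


|cross product| = 904.87
|line direction| = sqrt(576.26) = 24.0054
Distance = 904.87/sqrt(576.26) = 37.6944

37.6944


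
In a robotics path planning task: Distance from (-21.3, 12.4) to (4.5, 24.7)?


dx=25.8, dy=12.3
d^2 = 25.8^2 + 12.3^2 = 816.93
d = sqrt(816.93) = 28.582

28.582


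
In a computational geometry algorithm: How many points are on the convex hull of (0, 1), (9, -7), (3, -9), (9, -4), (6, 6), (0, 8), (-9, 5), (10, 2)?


Convex hull vertices (CCW): (-9, 5), (3, -9), (9, -7), (10, 2), (6, 6), (0, 8)
Count = 6

6


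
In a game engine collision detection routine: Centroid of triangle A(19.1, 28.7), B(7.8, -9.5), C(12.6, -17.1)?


Centroid = ((x_A+x_B+x_C)/3, (y_A+y_B+y_C)/3)
= ((19.1+7.8+12.6)/3, (28.7+(-9.5)+(-17.1))/3)
= (13.1667, 0.7)

(13.1667, 0.7)


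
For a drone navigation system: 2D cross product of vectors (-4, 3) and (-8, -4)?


u x v = u_x*v_y - u_y*v_x = (-4)*(-4) - 3*(-8)
= 16 - (-24) = 40

40


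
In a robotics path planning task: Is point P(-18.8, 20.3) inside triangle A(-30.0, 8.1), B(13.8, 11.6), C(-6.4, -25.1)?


Cross products: AB x AP = 495.16, BC x BP = -1372.16, CA x CP = -659.76
All same sign? no

No, outside


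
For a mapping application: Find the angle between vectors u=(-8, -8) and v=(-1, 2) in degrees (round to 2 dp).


u.v = -8, |u| = sqrt(128) = 11.3137, |v| = sqrt(5) = 2.2361
cos(theta) = u.v/(|u||v|) = -8/sqrt(640) = -0.316228
theta = acos(-0.316228) = 108.43 degrees

108.43 degrees


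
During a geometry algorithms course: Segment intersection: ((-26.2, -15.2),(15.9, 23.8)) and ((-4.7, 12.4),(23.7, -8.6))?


Cross products: d1=-1235.34, d2=756.36, d3=323.46, d4=-1668.24
d1*d2 < 0 and d3*d4 < 0? yes

Yes, they intersect


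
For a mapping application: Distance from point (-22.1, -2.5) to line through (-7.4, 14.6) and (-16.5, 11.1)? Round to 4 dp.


|cross product| = 104.16
|line direction| = sqrt(95.06) = 9.7499
Distance = 104.16/sqrt(95.06) = 10.6832

10.6832


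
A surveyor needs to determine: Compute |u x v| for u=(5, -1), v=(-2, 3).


|u x v| = |5*3 - (-1)*(-2)|
= |15 - 2| = 13

13


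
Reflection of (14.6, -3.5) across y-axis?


Reflection over y-axis: (x,y) -> (-x,y)
(14.6, -3.5) -> (-14.6, -3.5)

(-14.6, -3.5)


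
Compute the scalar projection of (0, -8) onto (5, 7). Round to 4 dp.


u.v = -56, |v| = sqrt(74) = 8.6023
Scalar projection = u.v / |v| = -56 / sqrt(74) = -6.5099

-6.5099


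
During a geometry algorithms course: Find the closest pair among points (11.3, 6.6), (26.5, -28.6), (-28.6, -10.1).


d(P0,P1) = 38.3416, d(P0,P2) = 43.2539, d(P1,P2) = 58.1228
Closest: P0 and P1

Closest pair: (11.3, 6.6) and (26.5, -28.6), distance = 38.3416


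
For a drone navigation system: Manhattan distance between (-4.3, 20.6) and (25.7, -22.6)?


|(-4.3)-25.7| + |20.6-(-22.6)| = 30 + 43.2 = 73.2

73.2


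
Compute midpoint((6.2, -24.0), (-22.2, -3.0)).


M = ((6.2+(-22.2))/2, ((-24)+(-3))/2)
= (-8, -13.5)

(-8, -13.5)


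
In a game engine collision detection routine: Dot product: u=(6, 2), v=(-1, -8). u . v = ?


u . v = u_x*v_x + u_y*v_y = 6*(-1) + 2*(-8)
= (-6) + (-16) = -22

-22


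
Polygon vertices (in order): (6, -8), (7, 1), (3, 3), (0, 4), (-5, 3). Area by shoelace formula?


Shoelace sum: (6*1 - 7*(-8)) + (7*3 - 3*1) + (3*4 - 0*3) + (0*3 - (-5)*4) + ((-5)*(-8) - 6*3)
= 134
Area = |134|/2 = 67

67


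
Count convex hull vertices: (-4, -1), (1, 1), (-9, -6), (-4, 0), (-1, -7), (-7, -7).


Convex hull vertices (CCW): (-9, -6), (-7, -7), (-1, -7), (1, 1), (-4, 0)
Count = 5

5


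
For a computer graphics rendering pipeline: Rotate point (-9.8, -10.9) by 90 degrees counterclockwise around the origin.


90° CCW: (x,y) -> (-y, x)
(-9.8,-10.9) -> (10.9, -9.8)

(10.9, -9.8)


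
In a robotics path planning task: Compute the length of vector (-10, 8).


|u| = sqrt((-10)^2 + 8^2) = sqrt(164) = 12.8062

12.8062


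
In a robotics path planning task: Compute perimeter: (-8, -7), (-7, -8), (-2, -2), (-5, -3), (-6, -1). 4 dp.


Sides: (-8, -7)->(-7, -8): sqrt(2) = 1.414214, (-7, -8)->(-2, -2): sqrt(61) = 7.81025, (-2, -2)->(-5, -3): sqrt(10) = 3.162278, (-5, -3)->(-6, -1): sqrt(5) = 2.236068, (-6, -1)->(-8, -7): sqrt(40) = 6.324555
Sum = 20.947365
Perimeter = 20.9474

20.9474


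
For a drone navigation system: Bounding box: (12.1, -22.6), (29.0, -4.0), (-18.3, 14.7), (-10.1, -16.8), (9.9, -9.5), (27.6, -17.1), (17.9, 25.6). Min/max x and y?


x range: [-18.3, 29]
y range: [-22.6, 25.6]
Bounding box: (-18.3,-22.6) to (29,25.6)

(-18.3,-22.6) to (29,25.6)


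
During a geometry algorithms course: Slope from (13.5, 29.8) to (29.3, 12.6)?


slope = (y2-y1)/(x2-x1) = (12.6-29.8)/(29.3-13.5) = (-17.2)/15.8 = -1.0886

-1.0886


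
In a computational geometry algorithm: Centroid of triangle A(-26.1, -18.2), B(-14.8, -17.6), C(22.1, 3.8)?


Centroid = ((x_A+x_B+x_C)/3, (y_A+y_B+y_C)/3)
= (((-26.1)+(-14.8)+22.1)/3, ((-18.2)+(-17.6)+3.8)/3)
= (-6.2667, -10.6667)

(-6.2667, -10.6667)


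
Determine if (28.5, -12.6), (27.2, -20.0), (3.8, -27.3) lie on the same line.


Cross product: (27.2-28.5)*((-27.3)-(-12.6)) - ((-20)-(-12.6))*(3.8-28.5)
= -163.67

No, not collinear


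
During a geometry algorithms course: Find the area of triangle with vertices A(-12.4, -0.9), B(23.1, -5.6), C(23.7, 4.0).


Area = |x_A(y_B-y_C) + x_B(y_C-y_A) + x_C(y_A-y_B)|/2
= |119.04 + 113.19 + 111.39|/2
= 343.62/2 = 171.81

171.81


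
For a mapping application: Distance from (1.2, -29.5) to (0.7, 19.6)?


dx=-0.5, dy=49.1
d^2 = (-0.5)^2 + 49.1^2 = 2411.06
d = sqrt(2411.06) = 49.1025

49.1025


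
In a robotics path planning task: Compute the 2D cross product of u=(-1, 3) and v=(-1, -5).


u x v = u_x*v_y - u_y*v_x = (-1)*(-5) - 3*(-1)
= 5 - (-3) = 8

8


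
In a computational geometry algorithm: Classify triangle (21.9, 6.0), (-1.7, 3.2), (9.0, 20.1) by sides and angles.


Side lengths squared: AB^2=564.8, BC^2=400.1, CA^2=365.22
Sorted: [365.22, 400.1, 564.8]
By sides: Scalene, By angles: Acute

Scalene, Acute


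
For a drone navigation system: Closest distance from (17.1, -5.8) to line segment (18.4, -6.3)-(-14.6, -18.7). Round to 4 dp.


Project P onto AB: t = 0.0295 (clamped to [0,1])
Closest point on segment: (17.4255, -6.6662)
Distance: 0.9253

0.9253


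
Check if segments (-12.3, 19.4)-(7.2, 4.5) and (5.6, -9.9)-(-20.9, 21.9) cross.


Cross products: d1=-207.23, d2=-432.48, d3=-304.64, d4=-79.39
d1*d2 < 0 and d3*d4 < 0? no

No, they don't intersect


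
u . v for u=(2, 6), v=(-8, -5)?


u . v = u_x*v_x + u_y*v_y = 2*(-8) + 6*(-5)
= (-16) + (-30) = -46

-46


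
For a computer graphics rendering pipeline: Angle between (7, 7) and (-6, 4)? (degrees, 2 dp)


u.v = -14, |u| = sqrt(98) = 9.8995, |v| = sqrt(52) = 7.2111
cos(theta) = u.v/(|u||v|) = -14/sqrt(5096) = -0.196116
theta = acos(-0.196116) = 101.31 degrees

101.31 degrees


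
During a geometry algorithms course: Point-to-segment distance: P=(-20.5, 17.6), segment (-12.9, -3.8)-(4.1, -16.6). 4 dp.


Project P onto AB: t = 0 (clamped to [0,1])
Closest point on segment: (-12.9, -3.8)
Distance: 22.7095

22.7095


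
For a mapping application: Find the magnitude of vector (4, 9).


|u| = sqrt(4^2 + 9^2) = sqrt(97) = 9.8489

9.8489


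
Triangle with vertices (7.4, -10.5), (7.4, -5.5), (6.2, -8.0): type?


Side lengths squared: AB^2=25, BC^2=7.69, CA^2=7.69
Sorted: [7.69, 7.69, 25]
By sides: Isosceles, By angles: Obtuse

Isosceles, Obtuse


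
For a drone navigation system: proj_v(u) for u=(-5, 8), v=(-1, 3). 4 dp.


u.v = 29, |v| = sqrt(10) = 3.1623
Scalar projection = u.v / |v| = 29 / sqrt(10) = 9.1706

9.1706


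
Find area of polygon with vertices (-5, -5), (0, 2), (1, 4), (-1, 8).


Shoelace sum: ((-5)*2 - 0*(-5)) + (0*4 - 1*2) + (1*8 - (-1)*4) + ((-1)*(-5) - (-5)*8)
= 45
Area = |45|/2 = 22.5

22.5


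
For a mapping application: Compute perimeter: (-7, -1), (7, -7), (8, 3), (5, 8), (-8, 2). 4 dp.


Sides: (-7, -1)->(7, -7): sqrt(232) = 15.231546, (7, -7)->(8, 3): sqrt(101) = 10.049876, (8, 3)->(5, 8): sqrt(34) = 5.830952, (5, 8)->(-8, 2): sqrt(205) = 14.317821, (-8, 2)->(-7, -1): sqrt(10) = 3.162278
Sum = 48.592473
Perimeter = 48.5925

48.5925


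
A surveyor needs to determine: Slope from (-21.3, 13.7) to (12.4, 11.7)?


slope = (y2-y1)/(x2-x1) = (11.7-13.7)/(12.4-(-21.3)) = (-2)/33.7 = -0.0593

-0.0593


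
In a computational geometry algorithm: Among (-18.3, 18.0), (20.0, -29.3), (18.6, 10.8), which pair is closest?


d(P0,P1) = 60.862, d(P0,P2) = 37.5959, d(P1,P2) = 40.1244
Closest: P0 and P2

Closest pair: (-18.3, 18.0) and (18.6, 10.8), distance = 37.5959


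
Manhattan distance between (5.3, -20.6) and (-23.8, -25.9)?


|5.3-(-23.8)| + |(-20.6)-(-25.9)| = 29.1 + 5.3 = 34.4

34.4


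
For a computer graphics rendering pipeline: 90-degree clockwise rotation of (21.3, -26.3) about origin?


90° CW: (x,y) -> (y, -x)
(21.3,-26.3) -> (-26.3, -21.3)

(-26.3, -21.3)


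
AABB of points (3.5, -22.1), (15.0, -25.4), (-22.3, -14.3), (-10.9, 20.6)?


x range: [-22.3, 15]
y range: [-25.4, 20.6]
Bounding box: (-22.3,-25.4) to (15,20.6)

(-22.3,-25.4) to (15,20.6)


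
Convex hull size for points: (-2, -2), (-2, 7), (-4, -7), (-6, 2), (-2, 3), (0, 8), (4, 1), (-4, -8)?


Convex hull vertices (CCW): (-6, 2), (-4, -8), (4, 1), (0, 8), (-2, 7)
Count = 5

5


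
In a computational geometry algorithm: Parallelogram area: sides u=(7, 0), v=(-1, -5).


|u x v| = |7*(-5) - 0*(-1)|
= |(-35) - 0| = 35

35


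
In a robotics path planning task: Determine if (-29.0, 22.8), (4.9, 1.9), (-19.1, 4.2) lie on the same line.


Cross product: (4.9-(-29))*(4.2-22.8) - (1.9-22.8)*((-19.1)-(-29))
= -423.63

No, not collinear


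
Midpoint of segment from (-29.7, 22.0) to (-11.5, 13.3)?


M = (((-29.7)+(-11.5))/2, (22+13.3)/2)
= (-20.6, 17.65)

(-20.6, 17.65)


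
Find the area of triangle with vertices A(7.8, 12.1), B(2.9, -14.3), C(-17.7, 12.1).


Area = |x_A(y_B-y_C) + x_B(y_C-y_A) + x_C(y_A-y_B)|/2
= |(-205.92) + 0 + (-467.28)|/2
= 673.2/2 = 336.6

336.6


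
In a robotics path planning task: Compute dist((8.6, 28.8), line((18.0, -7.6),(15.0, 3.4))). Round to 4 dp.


|cross product| = 5.8
|line direction| = sqrt(130) = 11.4018
Distance = 5.8/sqrt(130) = 0.5087

0.5087


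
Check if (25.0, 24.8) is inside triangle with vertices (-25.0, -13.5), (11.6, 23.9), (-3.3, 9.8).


Cross products: AB x AP = -468.22, BC x BP = 175.53, CA x CP = 333.89
All same sign? no

No, outside


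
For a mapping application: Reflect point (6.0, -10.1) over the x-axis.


Reflection over x-axis: (x,y) -> (x,-y)
(6, -10.1) -> (6, 10.1)

(6, 10.1)


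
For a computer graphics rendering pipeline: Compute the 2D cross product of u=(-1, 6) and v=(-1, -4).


u x v = u_x*v_y - u_y*v_x = (-1)*(-4) - 6*(-1)
= 4 - (-6) = 10

10


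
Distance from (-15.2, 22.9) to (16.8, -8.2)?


dx=32, dy=-31.1
d^2 = 32^2 + (-31.1)^2 = 1991.21
d = sqrt(1991.21) = 44.623

44.623


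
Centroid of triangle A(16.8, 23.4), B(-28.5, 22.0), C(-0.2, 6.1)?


Centroid = ((x_A+x_B+x_C)/3, (y_A+y_B+y_C)/3)
= ((16.8+(-28.5)+(-0.2))/3, (23.4+22+6.1)/3)
= (-3.9667, 17.1667)

(-3.9667, 17.1667)


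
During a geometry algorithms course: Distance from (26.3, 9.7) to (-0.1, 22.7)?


dx=-26.4, dy=13
d^2 = (-26.4)^2 + 13^2 = 865.96
d = sqrt(865.96) = 29.4272

29.4272


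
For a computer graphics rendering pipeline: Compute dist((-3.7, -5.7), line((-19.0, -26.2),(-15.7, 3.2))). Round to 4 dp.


|cross product| = 382.17
|line direction| = sqrt(875.25) = 29.5846
Distance = 382.17/sqrt(875.25) = 12.9179

12.9179


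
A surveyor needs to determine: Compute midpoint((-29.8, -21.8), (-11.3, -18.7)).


M = (((-29.8)+(-11.3))/2, ((-21.8)+(-18.7))/2)
= (-20.55, -20.25)

(-20.55, -20.25)


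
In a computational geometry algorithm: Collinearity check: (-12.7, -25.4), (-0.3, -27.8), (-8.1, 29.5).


Cross product: ((-0.3)-(-12.7))*(29.5-(-25.4)) - ((-27.8)-(-25.4))*((-8.1)-(-12.7))
= 691.8

No, not collinear


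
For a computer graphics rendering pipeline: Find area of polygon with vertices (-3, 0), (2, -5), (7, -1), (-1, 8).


Shoelace sum: ((-3)*(-5) - 2*0) + (2*(-1) - 7*(-5)) + (7*8 - (-1)*(-1)) + ((-1)*0 - (-3)*8)
= 127
Area = |127|/2 = 63.5

63.5


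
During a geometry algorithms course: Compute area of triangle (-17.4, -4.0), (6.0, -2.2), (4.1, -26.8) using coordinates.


Area = |x_A(y_B-y_C) + x_B(y_C-y_A) + x_C(y_A-y_B)|/2
= |(-428.04) + (-136.8) + (-7.38)|/2
= 572.22/2 = 286.11

286.11


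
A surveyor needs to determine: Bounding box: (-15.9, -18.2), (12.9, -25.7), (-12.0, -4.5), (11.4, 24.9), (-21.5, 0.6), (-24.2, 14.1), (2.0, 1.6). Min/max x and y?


x range: [-24.2, 12.9]
y range: [-25.7, 24.9]
Bounding box: (-24.2,-25.7) to (12.9,24.9)

(-24.2,-25.7) to (12.9,24.9)


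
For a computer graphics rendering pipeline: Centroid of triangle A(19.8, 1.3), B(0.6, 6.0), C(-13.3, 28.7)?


Centroid = ((x_A+x_B+x_C)/3, (y_A+y_B+y_C)/3)
= ((19.8+0.6+(-13.3))/3, (1.3+6+28.7)/3)
= (2.3667, 12)

(2.3667, 12)


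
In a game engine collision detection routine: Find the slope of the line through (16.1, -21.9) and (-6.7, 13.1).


slope = (y2-y1)/(x2-x1) = (13.1-(-21.9))/((-6.7)-16.1) = 35/(-22.8) = -1.5351

-1.5351
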